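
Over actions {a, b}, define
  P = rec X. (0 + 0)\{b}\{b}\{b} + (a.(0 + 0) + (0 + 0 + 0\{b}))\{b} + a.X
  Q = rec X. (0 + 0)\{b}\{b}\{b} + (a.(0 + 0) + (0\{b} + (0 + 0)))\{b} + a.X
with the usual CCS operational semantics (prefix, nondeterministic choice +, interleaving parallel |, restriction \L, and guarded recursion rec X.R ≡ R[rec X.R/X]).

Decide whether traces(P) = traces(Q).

traces(P) = traces(Q)

P's transition system — 2 states:
  p0 = rec X. (0 + 0)\{b}\{b}\{b} + (a.(0 + 0) + (0 + 0 + 0\{b}))\{b} + a.X | —a→ p0, —a→ p1
  p1 = (0 + 0)\{b} | stopped
Q's transition system — 2 states:
  q0 = rec X. (0 + 0)\{b}\{b}\{b} + (a.(0 + 0) + (0\{b} + (0 + 0)))\{b} + a.X | —a→ q0, —a→ q1
  q1 = (0 + 0)\{b} | stopped
Coarsest stable partition (strong bisimilarity classes):
  B0 = {p0, q0}
  B1 = {p1, q1}
p0 ∈ B0, q0 ∈ B0 → same block
Bisimilar ⇒ trace-equivalent.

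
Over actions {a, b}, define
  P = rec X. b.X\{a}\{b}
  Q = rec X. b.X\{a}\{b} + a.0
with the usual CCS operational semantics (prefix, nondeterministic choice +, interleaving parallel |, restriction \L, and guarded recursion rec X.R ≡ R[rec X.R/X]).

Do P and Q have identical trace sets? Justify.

P's transition system — 2 states:
  u0 = rec X. b.X\{a}\{b} → —b→ u1
  u1 = (rec X. b.X\{a}\{b})\{a}\{b} → ∅
Q's transition system — 3 states:
  v0 = rec X. b.X\{a}\{b} + a.0 → —a→ v1, —b→ v2
  v1 = 0 → ∅
  v2 = (rec X. b.X\{a}\{b} + a.0)\{a}\{b} → ∅
Trace ⟨a⟩ through Q, begin at {v0}:
  step 1 (a): {v1}
  Q completes σ.
Trace ⟨a⟩ through P, begin at {u0}:
  step 1 (a): ∅ (P stuck)

traces(P) ≠ traces(Q) — witness ⟨a⟩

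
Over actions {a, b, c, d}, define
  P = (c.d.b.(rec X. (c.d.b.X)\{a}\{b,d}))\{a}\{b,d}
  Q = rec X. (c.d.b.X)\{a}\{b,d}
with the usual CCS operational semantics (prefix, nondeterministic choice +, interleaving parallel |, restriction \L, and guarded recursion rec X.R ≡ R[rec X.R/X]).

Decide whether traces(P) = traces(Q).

LTS(P): 2 reachable states
  m0 = (c.d.b.(rec X. (c.d.b.X)\{a}\{b,d}))\{a}\{b,d} | ··c··> m1
  m1 = (d.b.(rec X. (c.d.b.X)\{a}\{b,d}))\{a}\{b,d} | stopped
LTS(Q): 2 reachable states
  n0 = rec X. (c.d.b.X)\{a}\{b,d} | ··c··> n1
  n1 = (d.b.(rec X. (c.d.b.X)\{a}\{b,d}))\{a}\{b,d} | stopped
Bisimilarity quotient blocks:
  B0 = {m0, n0}
  B1 = {m1, n1}
m0 ∈ B0, n0 ∈ B0 → same block
Bisimilar ⇒ trace-equivalent.

traces(P) = traces(Q)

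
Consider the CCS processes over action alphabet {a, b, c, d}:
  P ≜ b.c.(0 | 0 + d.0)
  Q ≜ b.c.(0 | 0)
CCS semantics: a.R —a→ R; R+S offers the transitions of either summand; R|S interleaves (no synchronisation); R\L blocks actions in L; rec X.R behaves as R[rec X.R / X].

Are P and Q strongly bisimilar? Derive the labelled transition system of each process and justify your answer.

NO

Reachable graph of P (4 states):
  u0 = b.c.(0 | 0 + d.0) | ··b··> u1
  u1 = c.(0 | 0 + d.0) | ··c··> u2
  u2 = 0 | 0 + d.0 | ··d··> u3
  u3 = 0 | deadlocked
Reachable graph of Q (3 states):
  v0 = b.c.(0 | 0) | ··b··> v1
  v1 = c.(0 | 0) | ··c··> v2
  v2 = 0 | 0 | deadlocked
Bisimilarity quotient blocks:
  B0 = {u0}
  B1 = {u1}
  B2 = {u2}
  B3 = {u3, v2}
  B4 = {v0}
  B5 = {v1}
u0 ∈ B0, v0 ∈ B4 → different blocks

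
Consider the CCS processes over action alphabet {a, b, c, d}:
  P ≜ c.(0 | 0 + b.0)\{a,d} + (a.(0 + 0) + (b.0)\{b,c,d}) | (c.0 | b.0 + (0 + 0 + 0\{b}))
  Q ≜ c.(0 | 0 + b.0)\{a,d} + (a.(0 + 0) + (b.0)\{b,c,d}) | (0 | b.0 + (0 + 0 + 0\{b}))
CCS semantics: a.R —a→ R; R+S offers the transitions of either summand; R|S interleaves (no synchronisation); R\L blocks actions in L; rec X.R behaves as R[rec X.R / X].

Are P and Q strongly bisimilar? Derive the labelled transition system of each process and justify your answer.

P's transition system — 10 states:
  p0 = c.(0 | 0 + b.0)\{a,d} + (a.(0 + 0) + (b.0)\{b,c,d}) | (c.0 | b.0 + (0 + 0 + 0\{b})) | ··a··> p1, ··b··> p2, ··c··> p3, ··c··> p4
  p1 = (0 + 0) | (c.0 | b.0 + (0 + 0 + 0\{b})) | ··b··> p5, ··c··> p6
  p2 = (a.(0 + 0) + (b.0)\{b,c,d}) | (c.0 | 0) | ··a··> p5, ··c··> p7
  p3 = (0 | 0 + b.0)\{a,d} | ··b··> p8
  p4 = (a.(0 + 0) + (b.0)\{b,c,d}) | (0 | b.0) | ··a··> p6, ··b··> p7
  p5 = (0 + 0) | (c.0 | 0) | ··c··> p9
  p6 = (0 + 0) | (0 | b.0) | ··b··> p9
  p7 = (a.(0 + 0) + (b.0)\{b,c,d}) | (0 | 0) | ··a··> p9
  p8 = 0\{a,d} | deadlocked
  p9 = (0 + 0) | (0 | 0) | deadlocked
Q's transition system — 6 states:
  q0 = c.(0 | 0 + b.0)\{a,d} + (a.(0 + 0) + (b.0)\{b,c,d}) | (0 | b.0 + (0 + 0 + 0\{b})) | ··a··> q1, ··b··> q2, ··c··> q3
  q1 = (0 + 0) | (0 | b.0 + (0 + 0 + 0\{b})) | ··b··> q4
  q2 = (a.(0 + 0) + (b.0)\{b,c,d}) | (0 | 0) | ··a··> q4
  q3 = (0 | 0 + b.0)\{a,d} | ··b··> q5
  q4 = (0 + 0) | (0 | 0) | deadlocked
  q5 = 0\{a,d} | deadlocked
Partition-refinement fixed point:
  B0 = {p0}
  B1 = {p4}
  B2 = {p7, q2}
  B3 = {p8, p9, q4, q5}
  B4 = {p3, p6, q1, q3}
  B5 = {p1}
  B6 = {p5}
  B7 = {p2}
  B8 = {q0}
p0 ∈ B0, q0 ∈ B8 → different blocks

P ≁ Q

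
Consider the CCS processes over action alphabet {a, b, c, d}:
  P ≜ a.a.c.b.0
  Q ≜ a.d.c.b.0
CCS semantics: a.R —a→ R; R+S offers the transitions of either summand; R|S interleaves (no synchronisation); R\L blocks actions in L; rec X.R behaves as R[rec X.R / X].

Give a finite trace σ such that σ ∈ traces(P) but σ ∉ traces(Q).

Reachable graph of P (5 states):
  m0 = a.a.c.b.0 :: ··a··> m1
  m1 = a.c.b.0 :: ··a··> m2
  m2 = c.b.0 :: ··c··> m3
  m3 = b.0 :: ··b··> m4
  m4 = 0 :: ·
Reachable graph of Q (5 states):
  n0 = a.d.c.b.0 :: ··a··> n1
  n1 = d.c.b.0 :: ··d··> n2
  n2 = c.b.0 :: ··c··> n3
  n3 = b.0 :: ··b··> n4
  n4 = 0 :: ·
Executing aa from P (initial set {m0}):
  step 1 (a): {m1}
  step 2 (a): {m2}
  — P admits the full trace.
Executing aa from Q (initial set {n0}):
  step 1 (a): {n1}
  step 2 (a): no successor for Q

aa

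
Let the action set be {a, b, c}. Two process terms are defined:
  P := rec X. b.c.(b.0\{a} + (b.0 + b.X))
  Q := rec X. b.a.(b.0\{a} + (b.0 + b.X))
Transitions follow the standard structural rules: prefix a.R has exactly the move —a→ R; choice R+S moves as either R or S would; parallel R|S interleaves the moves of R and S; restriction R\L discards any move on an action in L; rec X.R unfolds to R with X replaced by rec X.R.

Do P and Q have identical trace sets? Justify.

LTS(P): 5 reachable states
  s0 = rec X. b.c.(b.0\{a} + (b.0 + b.X)) has moves ··b··> s1
  s1 = c.(b.0\{a} + (b.0 + b.(rec X. b.c.(b.0\{a} + (b.0 + b.X))))) has moves ··c··> s2
  s2 = b.0\{a} + (b.0 + b.(rec X. b.c.(b.0\{a} + (b.0 + b.X)))) has moves ··b··> s0, ··b··> s3, ··b··> s4
  s3 = 0 has moves stopped
  s4 = 0\{a} has moves stopped
LTS(Q): 5 reachable states
  t0 = rec X. b.a.(b.0\{a} + (b.0 + b.X)) has moves ··b··> t1
  t1 = a.(b.0\{a} + (b.0 + b.(rec X. b.a.(b.0\{a} + (b.0 + b.X))))) has moves ··a··> t2
  t2 = b.0\{a} + (b.0 + b.(rec X. b.a.(b.0\{a} + (b.0 + b.X)))) has moves ··b··> t0, ··b··> t3, ··b··> t4
  t3 = 0 has moves stopped
  t4 = 0\{a} has moves stopped
Executing bc from P (initial set {s0}):
  [1] b ⇒ {s1}
  [2] c ⇒ {s2}
  — P admits the full trace.
Executing bc from Q (initial set {t0}):
  [1] b ⇒ {t1}
  [2] c ⇒ no successor for Q

traces(P) ≠ traces(Q) — witness ⟨bc⟩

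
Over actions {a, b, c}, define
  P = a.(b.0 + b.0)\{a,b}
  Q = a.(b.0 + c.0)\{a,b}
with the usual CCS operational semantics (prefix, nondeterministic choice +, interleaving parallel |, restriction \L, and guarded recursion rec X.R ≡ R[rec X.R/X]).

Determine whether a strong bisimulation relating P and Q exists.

Reachable graph of P (2 states):
  u0 = a.(b.0 + b.0)\{a,b} → --a--▸ u1
  u1 = (b.0 + b.0)\{a,b} → (no moves)
Reachable graph of Q (3 states):
  v0 = a.(b.0 + c.0)\{a,b} → --a--▸ v1
  v1 = (b.0 + c.0)\{a,b} → --c--▸ v2
  v2 = 0\{a,b} → (no moves)
Coarsest stable partition (strong bisimilarity classes):
  B0 = {u0}
  B1 = {u1, v2}
  B2 = {v0}
  B3 = {v1}
u0 ∈ B0, v0 ∈ B2 → different blocks

P ≁ Q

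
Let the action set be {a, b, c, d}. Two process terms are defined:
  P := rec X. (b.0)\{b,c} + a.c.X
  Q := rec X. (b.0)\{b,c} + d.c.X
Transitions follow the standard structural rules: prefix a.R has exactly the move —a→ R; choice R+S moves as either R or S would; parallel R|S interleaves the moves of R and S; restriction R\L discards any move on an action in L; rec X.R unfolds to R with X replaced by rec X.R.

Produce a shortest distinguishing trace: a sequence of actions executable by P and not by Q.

a

LTS(P): 2 reachable states
  p0 = rec X. (b.0)\{b,c} + a.c.X ⊢ --a--▸ p1
  p1 = c.(rec X. (b.0)\{b,c} + a.c.X) ⊢ --c--▸ p0
LTS(Q): 2 reachable states
  q0 = rec X. (b.0)\{b,c} + d.c.X ⊢ --d--▸ q1
  q1 = c.(rec X. (b.0)\{b,c} + d.c.X) ⊢ --c--▸ q0
Run σ = ⟨a⟩ on P: start {p0}
  [1] a ⇒ {p1}
  ✓ P
Run σ = ⟨a⟩ on Q: start {q0}
  [1] a ⇒ ∅  — Q cannot continue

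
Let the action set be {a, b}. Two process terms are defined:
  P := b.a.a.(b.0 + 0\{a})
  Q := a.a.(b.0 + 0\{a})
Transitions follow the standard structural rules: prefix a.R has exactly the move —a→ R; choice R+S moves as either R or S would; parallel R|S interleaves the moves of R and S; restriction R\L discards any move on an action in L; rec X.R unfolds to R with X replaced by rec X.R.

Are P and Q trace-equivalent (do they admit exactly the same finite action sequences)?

P's transition system — 5 states:
  s0 = b.a.a.(b.0 + 0\{a}) :: -b-> s1
  s1 = a.a.(b.0 + 0\{a}) :: -a-> s2
  s2 = a.(b.0 + 0\{a}) :: -a-> s3
  s3 = b.0 + 0\{a} :: -b-> s4
  s4 = 0 :: stopped
Q's transition system — 4 states:
  t0 = a.a.(b.0 + 0\{a}) :: -a-> t1
  t1 = a.(b.0 + 0\{a}) :: -a-> t2
  t2 = b.0 + 0\{a} :: -b-> t3
  t3 = 0 :: stopped
Run σ = ⟨b⟩ on P: start {s0}
  [1] b ⇒ {s1}
  — P admits the full trace.
Run σ = ⟨b⟩ on Q: start {t0}
  [1] b ⇒ no successor for Q

trace-distinct — witness ⟨b⟩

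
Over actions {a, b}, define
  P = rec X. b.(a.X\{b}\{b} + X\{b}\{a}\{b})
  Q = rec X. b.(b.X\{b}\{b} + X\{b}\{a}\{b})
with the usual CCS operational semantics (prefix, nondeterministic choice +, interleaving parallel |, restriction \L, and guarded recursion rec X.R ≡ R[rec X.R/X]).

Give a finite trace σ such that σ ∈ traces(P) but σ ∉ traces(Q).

Reachable graph of P (3 states):
  u0 = rec X. b.(a.X\{b}\{b} + X\{b}\{a}\{b}) has moves --b--▸ u1
  u1 = a.(rec X. b.(a.X\{b}\{b} + X\{b}\{a}\{b}))\{b}\{b} + (rec X. b.(a.X\{b}\{b} + X\{b}\{a}\{b}))\{b}\{a}\{b} has moves --a--▸ u2
  u2 = (rec X. b.(a.X\{b}\{b} + X\{b}\{a}\{b}))\{b}\{b} has moves deadlocked
Reachable graph of Q (3 states):
  v0 = rec X. b.(b.X\{b}\{b} + X\{b}\{a}\{b}) has moves --b--▸ v1
  v1 = b.(rec X. b.(b.X\{b}\{b} + X\{b}\{a}\{b}))\{b}\{b} + (rec X. b.(b.X\{b}\{b} + X\{b}\{a}\{b}))\{b}\{a}\{b} has moves --b--▸ v2
  v2 = (rec X. b.(b.X\{b}\{b} + X\{b}\{a}\{b}))\{b}\{b} has moves deadlocked
Trace ⟨ba⟩ through P, begin at {u0}:
  step 1 (b): {u1}
  step 2 (a): {u2}
  ✓ P
Trace ⟨ba⟩ through Q, begin at {v0}:
  step 1 (b): {v1}
  step 2 (a): ∅ (Q stuck)

ba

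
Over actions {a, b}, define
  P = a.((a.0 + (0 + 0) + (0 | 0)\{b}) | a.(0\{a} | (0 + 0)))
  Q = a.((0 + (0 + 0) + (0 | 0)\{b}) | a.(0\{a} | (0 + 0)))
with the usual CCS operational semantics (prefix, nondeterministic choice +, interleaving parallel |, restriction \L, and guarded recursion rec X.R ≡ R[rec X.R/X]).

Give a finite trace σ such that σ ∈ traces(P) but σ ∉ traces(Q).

aaa

P's transition system — 5 states:
  u0 = a.((a.0 + (0 + 0) + (0 | 0)\{b}) | a.(0\{a} | (0 + 0))) has moves -a-> u1
  u1 = (a.0 + (0 + 0) + (0 | 0)\{b}) | a.(0\{a} | (0 + 0)) has moves -a-> u2, -a-> u3
  u2 = (a.0 + (0 + 0) + (0 | 0)\{b}) | (0\{a} | (0 + 0)) has moves -a-> u4
  u3 = 0 | a.(0\{a} | (0 + 0)) has moves -a-> u4
  u4 = 0 | (0\{a} | (0 + 0)) has moves ∅
Q's transition system — 3 states:
  v0 = a.((0 + (0 + 0) + (0 | 0)\{b}) | a.(0\{a} | (0 + 0))) has moves -a-> v1
  v1 = (0 + (0 + 0) + (0 | 0)\{b}) | a.(0\{a} | (0 + 0)) has moves -a-> v2
  v2 = (0 + (0 + 0) + (0 | 0)\{b}) | (0\{a} | (0 + 0)) has moves ∅
Trace ⟨aaa⟩ through P, begin at {u0}:
  after a @ step 1: {u1}
  after a @ step 2: {u2, u3}
  after a @ step 3: {u4}
  P completes σ.
Trace ⟨aaa⟩ through Q, begin at {v0}:
  after a @ step 1: {v1}
  after a @ step 2: {v2}
  after a @ step 3: ∅  — Q cannot continue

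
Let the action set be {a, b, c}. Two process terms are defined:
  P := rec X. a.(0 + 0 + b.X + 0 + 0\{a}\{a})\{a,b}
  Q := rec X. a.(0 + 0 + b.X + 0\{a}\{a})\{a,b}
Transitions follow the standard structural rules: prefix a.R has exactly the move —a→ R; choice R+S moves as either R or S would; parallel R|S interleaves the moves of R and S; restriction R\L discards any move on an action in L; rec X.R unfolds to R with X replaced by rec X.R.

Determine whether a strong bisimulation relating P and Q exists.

P's transition system — 2 states:
  s0 = rec X. a.(0 + 0 + b.X + 0 + 0\{a}\{a})\{a,b} → —a→ s1
  s1 = (0 + 0 + b.(rec X. a.(0 + 0 + b.X + 0 + 0\{a}\{a})\{a,b}) + 0 + 0\{a}\{a})\{a,b} → stopped
Q's transition system — 2 states:
  t0 = rec X. a.(0 + 0 + b.X + 0\{a}\{a})\{a,b} → —a→ t1
  t1 = (0 + 0 + b.(rec X. a.(0 + 0 + b.X + 0\{a}\{a})\{a,b}) + 0\{a}\{a})\{a,b} → stopped
Partition-refinement fixed point:
  B0 = {s0, t0}
  B1 = {s1, t1}
s0 ∈ B0, t0 ∈ B0 → same block

YES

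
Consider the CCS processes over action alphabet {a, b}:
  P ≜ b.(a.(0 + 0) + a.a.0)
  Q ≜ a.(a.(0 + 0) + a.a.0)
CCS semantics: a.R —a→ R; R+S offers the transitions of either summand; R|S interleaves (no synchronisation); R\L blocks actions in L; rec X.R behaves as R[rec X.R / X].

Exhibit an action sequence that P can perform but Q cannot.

LTS(P): 5 reachable states
  m0 = b.(a.(0 + 0) + a.a.0) | =b=> m1
  m1 = a.(0 + 0) + a.a.0 | =a=> m2, =a=> m3
  m2 = 0 + 0 | ·
  m3 = a.0 | =a=> m4
  m4 = 0 | ·
LTS(Q): 5 reachable states
  n0 = a.(a.(0 + 0) + a.a.0) | =a=> n1
  n1 = a.(0 + 0) + a.a.0 | =a=> n2, =a=> n3
  n2 = 0 + 0 | ·
  n3 = a.0 | =a=> n4
  n4 = 0 | ·
Executing b from P (initial set {m0}):
  [1] b ⇒ {m1}
  — P admits the full trace.
Executing b from Q (initial set {n0}):
  [1] b ⇒ ∅ (Q stuck)

b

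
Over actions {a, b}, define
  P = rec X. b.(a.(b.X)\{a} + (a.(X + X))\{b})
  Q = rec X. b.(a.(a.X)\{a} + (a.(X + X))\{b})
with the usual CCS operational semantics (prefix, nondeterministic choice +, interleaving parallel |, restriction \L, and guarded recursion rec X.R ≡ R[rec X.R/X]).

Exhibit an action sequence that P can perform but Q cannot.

bab

P's transition system — 6 states:
  p0 = rec X. b.(a.(b.X)\{a} + (a.(X + X))\{b}) ⊢ --b--▸ p1
  p1 = a.(b.(rec X. b.(a.(b.X)\{a} + (a.(X + X))\{b})))\{a} + (a.((rec X. b.(a.(b.X)\{a} + (a.(X + X))\{b})) + (rec X. b.(a.(b.X)\{a} + (a.(X + X))\{b}))))\{b} ⊢ --a--▸ p2, --a--▸ p3
  p2 = ((rec X. b.(a.(b.X)\{a} + (a.(X + X))\{b})) + (rec X. b.(a.(b.X)\{a} + (a.(X + X))\{b})))\{b} ⊢ ∅
  p3 = (b.(rec X. b.(a.(b.X)\{a} + (a.(X + X))\{b})))\{a} ⊢ --b--▸ p4
  p4 = (rec X. b.(a.(b.X)\{a} + (a.(X + X))\{b}))\{a} ⊢ --b--▸ p5
  p5 = (a.(b.(rec X. b.(a.(b.X)\{a} + (a.(X + X))\{b})))\{a} + (a.((rec X. b.(a.(b.X)\{a} + (a.(X + X))\{b})) + (rec X. b.(a.(b.X)\{a} + (a.(X + X))\{b}))))\{b})\{a} ⊢ ∅
Q's transition system — 4 states:
  q0 = rec X. b.(a.(a.X)\{a} + (a.(X + X))\{b}) ⊢ --b--▸ q1
  q1 = a.(a.(rec X. b.(a.(a.X)\{a} + (a.(X + X))\{b})))\{a} + (a.((rec X. b.(a.(a.X)\{a} + (a.(X + X))\{b})) + (rec X. b.(a.(a.X)\{a} + (a.(X + X))\{b}))))\{b} ⊢ --a--▸ q2, --a--▸ q3
  q2 = ((rec X. b.(a.(a.X)\{a} + (a.(X + X))\{b})) + (rec X. b.(a.(a.X)\{a} + (a.(X + X))\{b})))\{b} ⊢ ∅
  q3 = (a.(rec X. b.(a.(a.X)\{a} + (a.(X + X))\{b})))\{a} ⊢ ∅
Run σ = ⟨bab⟩ on P: start {p0}
  [1] b ⇒ {p1}
  [2] a ⇒ {p2, p3}
  [3] b ⇒ {p4}
  P completes σ.
Run σ = ⟨bab⟩ on Q: start {q0}
  [1] b ⇒ {q1}
  [2] a ⇒ {q2, q3}
  [3] b ⇒ no successor for Q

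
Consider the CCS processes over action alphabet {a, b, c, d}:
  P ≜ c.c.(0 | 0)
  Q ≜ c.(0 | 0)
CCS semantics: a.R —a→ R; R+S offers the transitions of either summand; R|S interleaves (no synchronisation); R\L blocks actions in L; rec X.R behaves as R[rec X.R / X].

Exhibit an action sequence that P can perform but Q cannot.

cc

Reachable graph of P (3 states):
  u0 = c.c.(0 | 0) | ··c··> u1
  u1 = c.(0 | 0) | ··c··> u2
  u2 = 0 | 0 | ∅
Reachable graph of Q (2 states):
  v0 = c.(0 | 0) | ··c··> v1
  v1 = 0 | 0 | ∅
Trace ⟨cc⟩ through P, begin at {u0}:
  after c @ step 1: {u1}
  after c @ step 2: {u2}
  ✓ P
Trace ⟨cc⟩ through Q, begin at {v0}:
  after c @ step 1: {v1}
  after c @ step 2: ∅ (Q stuck)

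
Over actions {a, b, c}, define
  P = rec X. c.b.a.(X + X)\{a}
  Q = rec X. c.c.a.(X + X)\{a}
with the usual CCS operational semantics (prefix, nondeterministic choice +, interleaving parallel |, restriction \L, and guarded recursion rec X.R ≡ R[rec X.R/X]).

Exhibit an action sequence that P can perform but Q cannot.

Reachable graph of P (6 states):
  s0 = rec X. c.b.a.(X + X)\{a} has moves —c→ s1
  s1 = b.a.((rec X. c.b.a.(X + X)\{a}) + (rec X. c.b.a.(X + X)\{a}))\{a} has moves —b→ s2
  s2 = a.((rec X. c.b.a.(X + X)\{a}) + (rec X. c.b.a.(X + X)\{a}))\{a} has moves —a→ s3
  s3 = ((rec X. c.b.a.(X + X)\{a}) + (rec X. c.b.a.(X + X)\{a}))\{a} has moves —c→ s4
  s4 = (b.a.((rec X. c.b.a.(X + X)\{a}) + (rec X. c.b.a.(X + X)\{a}))\{a})\{a} has moves —b→ s5
  s5 = (a.((rec X. c.b.a.(X + X)\{a}) + (rec X. c.b.a.(X + X)\{a}))\{a})\{a} has moves ·
Reachable graph of Q (6 states):
  t0 = rec X. c.c.a.(X + X)\{a} has moves —c→ t1
  t1 = c.a.((rec X. c.c.a.(X + X)\{a}) + (rec X. c.c.a.(X + X)\{a}))\{a} has moves —c→ t2
  t2 = a.((rec X. c.c.a.(X + X)\{a}) + (rec X. c.c.a.(X + X)\{a}))\{a} has moves —a→ t3
  t3 = ((rec X. c.c.a.(X + X)\{a}) + (rec X. c.c.a.(X + X)\{a}))\{a} has moves —c→ t4
  t4 = (c.a.((rec X. c.c.a.(X + X)\{a}) + (rec X. c.c.a.(X + X)\{a}))\{a})\{a} has moves —c→ t5
  t5 = (a.((rec X. c.c.a.(X + X)\{a}) + (rec X. c.c.a.(X + X)\{a}))\{a})\{a} has moves ·
Trace ⟨cb⟩ through P, begin at {s0}:
  after c @ step 1: {s1}
  after b @ step 2: {s2}
  ✓ P
Trace ⟨cb⟩ through Q, begin at {t0}:
  after c @ step 1: {t1}
  after b @ step 2: ∅ (Q stuck)

cb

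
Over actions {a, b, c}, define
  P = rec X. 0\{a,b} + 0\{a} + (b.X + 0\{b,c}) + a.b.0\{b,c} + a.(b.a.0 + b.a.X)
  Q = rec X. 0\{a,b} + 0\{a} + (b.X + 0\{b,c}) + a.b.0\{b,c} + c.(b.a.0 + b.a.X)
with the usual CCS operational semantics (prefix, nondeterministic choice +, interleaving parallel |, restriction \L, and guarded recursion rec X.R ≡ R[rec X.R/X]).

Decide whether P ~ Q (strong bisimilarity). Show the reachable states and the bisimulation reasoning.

P's transition system — 7 states:
  s0 = rec X. 0\{a,b} + 0\{a} + (b.X + 0\{b,c}) + a.b.0\{b,c} + a.(b.a.0 + b.a.X) :: =a=> s1, =a=> s2, =b=> s0
  s1 = b.0\{b,c} :: =b=> s3
  s2 = b.a.0 + b.a.(rec X. 0\{a,b} + 0\{a} + (b.X + 0\{b,c}) + a.b.0\{b,c} + a.(b.a.0 + b.a.X)) :: =b=> s4, =b=> s5
  s3 = 0\{b,c} :: deadlocked
  s4 = a.(rec X. 0\{a,b} + 0\{a} + (b.X + 0\{b,c}) + a.b.0\{b,c} + a.(b.a.0 + b.a.X)) :: =a=> s0
  s5 = a.0 :: =a=> s6
  s6 = 0 :: deadlocked
Q's transition system — 7 states:
  t0 = rec X. 0\{a,b} + 0\{a} + (b.X + 0\{b,c}) + a.b.0\{b,c} + c.(b.a.0 + b.a.X) :: =a=> t1, =b=> t0, =c=> t2
  t1 = b.0\{b,c} :: =b=> t3
  t2 = b.a.0 + b.a.(rec X. 0\{a,b} + 0\{a} + (b.X + 0\{b,c}) + a.b.0\{b,c} + c.(b.a.0 + b.a.X)) :: =b=> t4, =b=> t5
  t3 = 0\{b,c} :: deadlocked
  t4 = a.(rec X. 0\{a,b} + 0\{a} + (b.X + 0\{b,c}) + a.b.0\{b,c} + c.(b.a.0 + b.a.X)) :: =a=> t0
  t5 = a.0 :: =a=> t6
  t6 = 0 :: deadlocked
Coarsest stable partition (strong bisimilarity classes):
  B0 = {s0}
  B1 = {s2}
  B2 = {s4}
  B3 = {s5, t5}
  B4 = {s3, s6, t3, t6}
  B5 = {s1, t1}
  B6 = {t0}
  B7 = {t2}
  B8 = {t4}
s0 ∈ B0, t0 ∈ B6 → different blocks

NO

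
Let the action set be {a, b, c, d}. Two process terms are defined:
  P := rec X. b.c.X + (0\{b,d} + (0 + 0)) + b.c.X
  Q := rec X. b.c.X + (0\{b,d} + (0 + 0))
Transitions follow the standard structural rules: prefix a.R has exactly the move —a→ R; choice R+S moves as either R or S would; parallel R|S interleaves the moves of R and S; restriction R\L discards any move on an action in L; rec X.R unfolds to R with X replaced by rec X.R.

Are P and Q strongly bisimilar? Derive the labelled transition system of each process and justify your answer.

LTS(P): 2 reachable states
  p0 = rec X. b.c.X + (0\{b,d} + (0 + 0)) + b.c.X :: =b=> p1
  p1 = c.(rec X. b.c.X + (0\{b,d} + (0 + 0)) + b.c.X) :: =c=> p0
LTS(Q): 2 reachable states
  q0 = rec X. b.c.X + (0\{b,d} + (0 + 0)) :: =b=> q1
  q1 = c.(rec X. b.c.X + (0\{b,d} + (0 + 0))) :: =c=> q0
Partition-refinement fixed point:
  B0 = {p0, q0}
  B1 = {p1, q1}
p0 ∈ B0, q0 ∈ B0 → same block

bisimilar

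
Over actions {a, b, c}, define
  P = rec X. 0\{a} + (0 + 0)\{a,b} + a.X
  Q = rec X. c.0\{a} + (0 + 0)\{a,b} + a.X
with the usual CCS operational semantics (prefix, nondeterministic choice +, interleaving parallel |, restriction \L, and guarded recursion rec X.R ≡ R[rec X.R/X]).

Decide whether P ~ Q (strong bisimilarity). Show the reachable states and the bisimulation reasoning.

NO

LTS(P): 1 reachable states
  u0 = rec X. 0\{a} + (0 + 0)\{a,b} + a.X has moves -a-> u0
LTS(Q): 2 reachable states
  v0 = rec X. c.0\{a} + (0 + 0)\{a,b} + a.X has moves -a-> v0, -c-> v1
  v1 = 0\{a} has moves (no moves)
Bisimilarity quotient blocks:
  B0 = {u0}
  B1 = {v0}
  B2 = {v1}
u0 ∈ B0, v0 ∈ B1 → different blocks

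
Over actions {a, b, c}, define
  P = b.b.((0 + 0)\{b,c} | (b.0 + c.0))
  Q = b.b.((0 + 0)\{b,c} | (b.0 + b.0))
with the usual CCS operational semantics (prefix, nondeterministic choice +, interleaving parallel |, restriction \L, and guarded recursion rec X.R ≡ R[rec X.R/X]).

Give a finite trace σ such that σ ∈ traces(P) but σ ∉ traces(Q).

bbc

LTS(P): 4 reachable states
  p0 = b.b.((0 + 0)\{b,c} | (b.0 + c.0)) → =b=> p1
  p1 = b.((0 + 0)\{b,c} | (b.0 + c.0)) → =b=> p2
  p2 = (0 + 0)\{b,c} | (b.0 + c.0) → =b=> p3, =c=> p3
  p3 = (0 + 0)\{b,c} | 0 → ·
LTS(Q): 4 reachable states
  q0 = b.b.((0 + 0)\{b,c} | (b.0 + b.0)) → =b=> q1
  q1 = b.((0 + 0)\{b,c} | (b.0 + b.0)) → =b=> q2
  q2 = (0 + 0)\{b,c} | (b.0 + b.0) → =b=> q3
  q3 = (0 + 0)\{b,c} | 0 → ·
Run σ = ⟨bbc⟩ on P: start {p0}
  [1] b ⇒ {p1}
  [2] b ⇒ {p2}
  [3] c ⇒ {p3}
  P completes σ.
Run σ = ⟨bbc⟩ on Q: start {q0}
  [1] b ⇒ {q1}
  [2] b ⇒ {q2}
  [3] c ⇒ ∅  — Q cannot continue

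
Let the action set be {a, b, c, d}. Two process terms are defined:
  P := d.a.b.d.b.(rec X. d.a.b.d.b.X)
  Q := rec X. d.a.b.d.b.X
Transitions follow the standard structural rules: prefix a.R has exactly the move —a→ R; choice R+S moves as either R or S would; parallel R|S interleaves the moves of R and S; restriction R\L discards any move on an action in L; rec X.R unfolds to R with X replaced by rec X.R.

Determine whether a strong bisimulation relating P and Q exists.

LTS(P): 6 reachable states
  p0 = d.a.b.d.b.(rec X. d.a.b.d.b.X) ⊢ --d--▸ p1
  p1 = a.b.d.b.(rec X. d.a.b.d.b.X) ⊢ --a--▸ p2
  p2 = b.d.b.(rec X. d.a.b.d.b.X) ⊢ --b--▸ p3
  p3 = d.b.(rec X. d.a.b.d.b.X) ⊢ --d--▸ p4
  p4 = b.(rec X. d.a.b.d.b.X) ⊢ --b--▸ p5
  p5 = rec X. d.a.b.d.b.X ⊢ --d--▸ p1
LTS(Q): 5 reachable states
  q0 = rec X. d.a.b.d.b.X ⊢ --d--▸ q1
  q1 = a.b.d.b.(rec X. d.a.b.d.b.X) ⊢ --a--▸ q2
  q2 = b.d.b.(rec X. d.a.b.d.b.X) ⊢ --b--▸ q3
  q3 = d.b.(rec X. d.a.b.d.b.X) ⊢ --d--▸ q4
  q4 = b.(rec X. d.a.b.d.b.X) ⊢ --b--▸ q0
Coarsest stable partition (strong bisimilarity classes):
  B0 = {p0, p5, q0}
  B1 = {p1, q1}
  B2 = {p2, q2}
  B3 = {p3, q3}
  B4 = {p4, q4}
p0 ∈ B0, q0 ∈ B0 → same block

P ~ Q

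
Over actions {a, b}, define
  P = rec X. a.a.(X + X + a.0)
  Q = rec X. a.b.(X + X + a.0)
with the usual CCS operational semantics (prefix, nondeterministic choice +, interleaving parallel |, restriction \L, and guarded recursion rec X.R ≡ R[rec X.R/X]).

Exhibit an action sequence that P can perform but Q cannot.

P's transition system — 4 states:
  m0 = rec X. a.a.(X + X + a.0) ⊢ =a=> m1
  m1 = a.((rec X. a.a.(X + X + a.0)) + (rec X. a.a.(X + X + a.0)) + a.0) ⊢ =a=> m2
  m2 = (rec X. a.a.(X + X + a.0)) + (rec X. a.a.(X + X + a.0)) + a.0 ⊢ =a=> m1, =a=> m3
  m3 = 0 ⊢ stopped
Q's transition system — 4 states:
  n0 = rec X. a.b.(X + X + a.0) ⊢ =a=> n1
  n1 = b.((rec X. a.b.(X + X + a.0)) + (rec X. a.b.(X + X + a.0)) + a.0) ⊢ =b=> n2
  n2 = (rec X. a.b.(X + X + a.0)) + (rec X. a.b.(X + X + a.0)) + a.0 ⊢ =a=> n1, =a=> n3
  n3 = 0 ⊢ stopped
Executing aa from P (initial set {m0}):
  [1] a ⇒ {m1}
  [2] a ⇒ {m2}
  — P admits the full trace.
Executing aa from Q (initial set {n0}):
  [1] a ⇒ {n1}
  [2] a ⇒ ∅  — Q cannot continue

aa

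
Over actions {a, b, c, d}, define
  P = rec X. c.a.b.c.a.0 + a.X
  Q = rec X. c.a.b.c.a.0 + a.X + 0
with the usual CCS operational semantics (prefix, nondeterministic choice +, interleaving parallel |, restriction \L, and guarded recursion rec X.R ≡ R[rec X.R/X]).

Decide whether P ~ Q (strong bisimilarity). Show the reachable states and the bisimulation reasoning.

Reachable graph of P (6 states):
  m0 = rec X. c.a.b.c.a.0 + a.X :: --a--▸ m0, --c--▸ m1
  m1 = a.b.c.a.0 :: --a--▸ m2
  m2 = b.c.a.0 :: --b--▸ m3
  m3 = c.a.0 :: --c--▸ m4
  m4 = a.0 :: --a--▸ m5
  m5 = 0 :: deadlocked
Reachable graph of Q (6 states):
  n0 = rec X. c.a.b.c.a.0 + a.X + 0 :: --a--▸ n0, --c--▸ n1
  n1 = a.b.c.a.0 :: --a--▸ n2
  n2 = b.c.a.0 :: --b--▸ n3
  n3 = c.a.0 :: --c--▸ n4
  n4 = a.0 :: --a--▸ n5
  n5 = 0 :: deadlocked
Bisimilarity quotient blocks:
  B0 = {m0, n0}
  B1 = {m1, n1}
  B2 = {m2, n2}
  B3 = {m3, n3}
  B4 = {m4, n4}
  B5 = {m5, n5}
m0 ∈ B0, n0 ∈ B0 → same block

YES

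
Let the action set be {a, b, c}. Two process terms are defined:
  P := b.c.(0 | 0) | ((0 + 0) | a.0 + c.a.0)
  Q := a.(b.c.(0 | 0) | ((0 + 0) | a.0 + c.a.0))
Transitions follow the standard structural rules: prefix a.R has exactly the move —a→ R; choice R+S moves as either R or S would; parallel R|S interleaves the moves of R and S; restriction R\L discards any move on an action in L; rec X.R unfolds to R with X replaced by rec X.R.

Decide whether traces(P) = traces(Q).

LTS(P): 12 reachable states
  m0 = b.c.(0 | 0) | ((0 + 0) | a.0 + c.a.0) | -a-> m1, -b-> m2, -c-> m3
  m1 = b.c.(0 | 0) | ((0 + 0) | 0) | -b-> m4
  m2 = c.(0 | 0) | ((0 + 0) | a.0 + c.a.0) | -a-> m4, -c-> m5, -c-> m6
  m3 = b.c.(0 | 0) | a.0 | -a-> m7, -b-> m6
  m4 = c.(0 | 0) | ((0 + 0) | 0) | -c-> m8
  m5 = 0 | 0 | ((0 + 0) | a.0 + c.a.0) | -a-> m8, -c-> m9
  m6 = c.(0 | 0) | a.0 | -a-> m10, -c-> m9
  m7 = b.c.(0 | 0) | 0 | -b-> m10
  m8 = 0 | 0 | ((0 + 0) | 0) | stopped
  m9 = 0 | 0 | a.0 | -a-> m11
  m10 = c.(0 | 0) | 0 | -c-> m11
  m11 = 0 | 0 | 0 | stopped
LTS(Q): 13 reachable states
  n0 = a.(b.c.(0 | 0) | ((0 + 0) | a.0 + c.a.0)) | -a-> n1
  n1 = b.c.(0 | 0) | ((0 + 0) | a.0 + c.a.0) | -a-> n2, -b-> n3, -c-> n4
  n2 = b.c.(0 | 0) | ((0 + 0) | 0) | -b-> n5
  n3 = c.(0 | 0) | ((0 + 0) | a.0 + c.a.0) | -a-> n5, -c-> n6, -c-> n7
  n4 = b.c.(0 | 0) | a.0 | -a-> n8, -b-> n7
  n5 = c.(0 | 0) | ((0 + 0) | 0) | -c-> n9
  n6 = 0 | 0 | ((0 + 0) | a.0 + c.a.0) | -a-> n9, -c-> n10
  n7 = c.(0 | 0) | a.0 | -a-> n11, -c-> n10
  n8 = b.c.(0 | 0) | 0 | -b-> n11
  n9 = 0 | 0 | ((0 + 0) | 0) | stopped
  n10 = 0 | 0 | a.0 | -a-> n12
  n11 = c.(0 | 0) | 0 | -c-> n12
  n12 = 0 | 0 | 0 | stopped
Executing b from P (initial set {m0}):
  after b @ step 1: {m2}
  — P admits the full trace.
Executing b from Q (initial set {n0}):
  after b @ step 1: ∅  — Q cannot continue

trace-distinct — witness ⟨b⟩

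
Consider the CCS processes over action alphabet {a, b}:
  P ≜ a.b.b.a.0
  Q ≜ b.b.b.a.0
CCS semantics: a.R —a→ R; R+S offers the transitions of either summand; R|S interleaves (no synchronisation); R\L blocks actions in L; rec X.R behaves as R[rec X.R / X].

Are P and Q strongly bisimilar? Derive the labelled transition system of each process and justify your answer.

not bisimilar

P's transition system — 5 states:
  p0 = a.b.b.a.0 has moves --a--▸ p1
  p1 = b.b.a.0 has moves --b--▸ p2
  p2 = b.a.0 has moves --b--▸ p3
  p3 = a.0 has moves --a--▸ p4
  p4 = 0 has moves (no moves)
Q's transition system — 5 states:
  q0 = b.b.b.a.0 has moves --b--▸ q1
  q1 = b.b.a.0 has moves --b--▸ q2
  q2 = b.a.0 has moves --b--▸ q3
  q3 = a.0 has moves --a--▸ q4
  q4 = 0 has moves (no moves)
Bisimilarity quotient blocks:
  B0 = {p0}
  B1 = {p1, q1}
  B2 = {p2, q2}
  B3 = {p3, q3}
  B4 = {p4, q4}
  B5 = {q0}
p0 ∈ B0, q0 ∈ B5 → different blocks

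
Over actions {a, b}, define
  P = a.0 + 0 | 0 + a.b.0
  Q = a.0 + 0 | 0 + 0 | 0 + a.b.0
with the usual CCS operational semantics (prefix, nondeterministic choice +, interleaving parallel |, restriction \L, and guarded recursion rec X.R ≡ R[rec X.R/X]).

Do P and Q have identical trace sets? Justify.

LTS(P): 3 reachable states
  m0 = a.0 + 0 | 0 + a.b.0 has moves --a--▸ m1, --a--▸ m2
  m1 = 0 has moves deadlocked
  m2 = b.0 has moves --b--▸ m1
LTS(Q): 3 reachable states
  n0 = a.0 + 0 | 0 + 0 | 0 + a.b.0 has moves --a--▸ n1, --a--▸ n2
  n1 = 0 has moves deadlocked
  n2 = b.0 has moves --b--▸ n1
Coarsest stable partition (strong bisimilarity classes):
  B0 = {m0, n0}
  B1 = {m1, n1}
  B2 = {m2, n2}
m0 ∈ B0, n0 ∈ B0 → same block
Bisimilar ⇒ trace-equivalent.

traces(P) = traces(Q)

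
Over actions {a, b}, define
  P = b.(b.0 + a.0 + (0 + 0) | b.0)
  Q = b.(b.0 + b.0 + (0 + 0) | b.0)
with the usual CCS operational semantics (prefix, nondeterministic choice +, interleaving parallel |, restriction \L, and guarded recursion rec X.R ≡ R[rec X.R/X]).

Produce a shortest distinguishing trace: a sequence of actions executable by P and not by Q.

LTS(P): 4 reachable states
  m0 = b.(b.0 + a.0 + (0 + 0) | b.0) :: =b=> m1
  m1 = b.0 + a.0 + (0 + 0) | b.0 :: =a=> m2, =b=> m2, =b=> m3
  m2 = 0 :: deadlocked
  m3 = (0 + 0) | 0 :: deadlocked
LTS(Q): 4 reachable states
  n0 = b.(b.0 + b.0 + (0 + 0) | b.0) :: =b=> n1
  n1 = b.0 + b.0 + (0 + 0) | b.0 :: =b=> n2, =b=> n3
  n2 = (0 + 0) | 0 :: deadlocked
  n3 = 0 :: deadlocked
Run σ = ⟨ba⟩ on P: start {m0}
  after b @ step 1: {m1}
  after a @ step 2: {m2}
  P completes σ.
Run σ = ⟨ba⟩ on Q: start {n0}
  after b @ step 1: {n1}
  after a @ step 2: ∅  — Q cannot continue

ba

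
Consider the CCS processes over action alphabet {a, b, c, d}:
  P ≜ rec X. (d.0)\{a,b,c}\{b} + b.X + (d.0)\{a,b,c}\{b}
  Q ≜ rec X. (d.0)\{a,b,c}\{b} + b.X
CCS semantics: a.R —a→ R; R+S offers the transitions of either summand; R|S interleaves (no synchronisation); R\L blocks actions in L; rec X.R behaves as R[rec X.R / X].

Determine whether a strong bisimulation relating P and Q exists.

bisimilar

Reachable graph of P (2 states):
  m0 = rec X. (d.0)\{a,b,c}\{b} + b.X + (d.0)\{a,b,c}\{b} ⊢ -b-> m0, -d-> m1
  m1 = 0\{a,b,c}\{b} ⊢ ∅
Reachable graph of Q (2 states):
  n0 = rec X. (d.0)\{a,b,c}\{b} + b.X ⊢ -b-> n0, -d-> n1
  n1 = 0\{a,b,c}\{b} ⊢ ∅
Partition-refinement fixed point:
  B0 = {m0, n0}
  B1 = {m1, n1}
m0 ∈ B0, n0 ∈ B0 → same block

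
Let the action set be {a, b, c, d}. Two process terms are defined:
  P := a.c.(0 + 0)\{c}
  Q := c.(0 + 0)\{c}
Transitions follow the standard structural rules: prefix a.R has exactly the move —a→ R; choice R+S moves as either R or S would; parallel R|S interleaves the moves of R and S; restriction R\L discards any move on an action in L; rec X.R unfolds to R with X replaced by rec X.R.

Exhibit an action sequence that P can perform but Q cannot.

a

P's transition system — 3 states:
  u0 = a.c.(0 + 0)\{c} :: =a=> u1
  u1 = c.(0 + 0)\{c} :: =c=> u2
  u2 = (0 + 0)\{c} :: ·
Q's transition system — 2 states:
  v0 = c.(0 + 0)\{c} :: =c=> v1
  v1 = (0 + 0)\{c} :: ·
Trace ⟨a⟩ through P, begin at {u0}:
  after a @ step 1: {u1}
  ✓ P
Trace ⟨a⟩ through Q, begin at {v0}:
  after a @ step 1: no successor for Q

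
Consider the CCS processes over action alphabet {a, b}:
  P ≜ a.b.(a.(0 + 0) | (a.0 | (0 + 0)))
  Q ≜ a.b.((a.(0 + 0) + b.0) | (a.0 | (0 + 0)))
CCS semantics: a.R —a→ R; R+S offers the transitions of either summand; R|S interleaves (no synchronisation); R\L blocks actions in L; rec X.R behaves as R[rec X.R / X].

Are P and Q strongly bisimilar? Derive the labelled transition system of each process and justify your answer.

NO

Reachable graph of P (6 states):
  s0 = a.b.(a.(0 + 0) | (a.0 | (0 + 0))) ⊢ -a-> s1
  s1 = b.(a.(0 + 0) | (a.0 | (0 + 0))) ⊢ -b-> s2
  s2 = a.(0 + 0) | (a.0 | (0 + 0)) ⊢ -a-> s3, -a-> s4
  s3 = (0 + 0) | (a.0 | (0 + 0)) ⊢ -a-> s5
  s4 = a.(0 + 0) | (0 | (0 + 0)) ⊢ -a-> s5
  s5 = (0 + 0) | (0 | (0 + 0)) ⊢ stopped
Reachable graph of Q (8 states):
  t0 = a.b.((a.(0 + 0) + b.0) | (a.0 | (0 + 0))) ⊢ -a-> t1
  t1 = b.((a.(0 + 0) + b.0) | (a.0 | (0 + 0))) ⊢ -b-> t2
  t2 = (a.(0 + 0) + b.0) | (a.0 | (0 + 0)) ⊢ -a-> t3, -a-> t4, -b-> t5
  t3 = (0 + 0) | (a.0 | (0 + 0)) ⊢ -a-> t6
  t4 = (a.(0 + 0) + b.0) | (0 | (0 + 0)) ⊢ -a-> t6, -b-> t7
  t5 = 0 | (a.0 | (0 + 0)) ⊢ -a-> t7
  t6 = (0 + 0) | (0 | (0 + 0)) ⊢ stopped
  t7 = 0 | (0 | (0 + 0)) ⊢ stopped
Bisimilarity quotient blocks:
  B0 = {s0}
  B1 = {s1}
  B2 = {s2}
  B3 = {s3, s4, t3, t5}
  B4 = {s5, t6, t7}
  B5 = {t0}
  B6 = {t1}
  B7 = {t2}
  B8 = {t4}
s0 ∈ B0, t0 ∈ B5 → different blocks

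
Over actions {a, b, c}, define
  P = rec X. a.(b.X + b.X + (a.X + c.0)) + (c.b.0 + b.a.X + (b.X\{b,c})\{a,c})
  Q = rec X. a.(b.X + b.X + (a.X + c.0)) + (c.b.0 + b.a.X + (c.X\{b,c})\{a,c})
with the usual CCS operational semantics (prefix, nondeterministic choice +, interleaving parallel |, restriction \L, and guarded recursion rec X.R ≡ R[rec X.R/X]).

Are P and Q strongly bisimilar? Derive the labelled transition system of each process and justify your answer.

not bisimilar

Reachable graph of P (6 states):
  m0 = rec X. a.(b.X + b.X + (a.X + c.0)) + (c.b.0 + b.a.X + (b.X\{b,c})\{a,c}) ⊢ ··a··> m1, ··b··> m2, ··b··> m3, ··c··> m4
  m1 = b.(rec X. a.(b.X + b.X + (a.X + c.0)) + (c.b.0 + b.a.X + (b.X\{b,c})\{a,c})) + b.(rec X. a.(b.X + b.X + (a.X + c.0)) + (c.b.0 + b.a.X + (b.X\{b,c})\{a,c})) + (a.(rec X. a.(b.X + b.X + (a.X + c.0)) + (c.b.0 + b.a.X + (b.X\{b,c})\{a,c})) + c.0) ⊢ ··a··> m0, ··b··> m0, ··c··> m5
  m2 = (rec X. a.(b.X + b.X + (a.X + c.0)) + (c.b.0 + b.a.X + (b.X\{b,c})\{a,c}))\{b,c}\{a,c} ⊢ ·
  m3 = a.(rec X. a.(b.X + b.X + (a.X + c.0)) + (c.b.0 + b.a.X + (b.X\{b,c})\{a,c})) ⊢ ··a··> m0
  m4 = b.0 ⊢ ··b··> m5
  m5 = 0 ⊢ ·
Reachable graph of Q (5 states):
  n0 = rec X. a.(b.X + b.X + (a.X + c.0)) + (c.b.0 + b.a.X + (c.X\{b,c})\{a,c}) ⊢ ··a··> n1, ··b··> n2, ··c··> n3
  n1 = b.(rec X. a.(b.X + b.X + (a.X + c.0)) + (c.b.0 + b.a.X + (c.X\{b,c})\{a,c})) + b.(rec X. a.(b.X + b.X + (a.X + c.0)) + (c.b.0 + b.a.X + (c.X\{b,c})\{a,c})) + (a.(rec X. a.(b.X + b.X + (a.X + c.0)) + (c.b.0 + b.a.X + (c.X\{b,c})\{a,c})) + c.0) ⊢ ··a··> n0, ··b··> n0, ··c··> n4
  n2 = a.(rec X. a.(b.X + b.X + (a.X + c.0)) + (c.b.0 + b.a.X + (c.X\{b,c})\{a,c})) ⊢ ··a··> n0
  n3 = b.0 ⊢ ··b··> n4
  n4 = 0 ⊢ ·
Bisimilarity quotient blocks:
  B0 = {m0}
  B1 = {m2, m5, n4}
  B2 = {m1}
  B3 = {m3}
  B4 = {m4, n3}
  B5 = {n0}
  B6 = {n1}
  B7 = {n2}
m0 ∈ B0, n0 ∈ B5 → different blocks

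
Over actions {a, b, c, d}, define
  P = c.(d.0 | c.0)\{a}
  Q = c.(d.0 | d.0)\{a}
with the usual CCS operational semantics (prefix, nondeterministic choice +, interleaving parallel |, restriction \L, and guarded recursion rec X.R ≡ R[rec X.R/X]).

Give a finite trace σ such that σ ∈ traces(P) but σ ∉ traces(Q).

LTS(P): 5 reachable states
  s0 = c.(d.0 | c.0)\{a} → =c=> s1
  s1 = (d.0 | c.0)\{a} → =c=> s2, =d=> s3
  s2 = (d.0 | 0)\{a} → =d=> s4
  s3 = (0 | c.0)\{a} → =c=> s4
  s4 = (0 | 0)\{a} → stopped
LTS(Q): 5 reachable states
  t0 = c.(d.0 | d.0)\{a} → =c=> t1
  t1 = (d.0 | d.0)\{a} → =d=> t2, =d=> t3
  t2 = (0 | d.0)\{a} → =d=> t4
  t3 = (d.0 | 0)\{a} → =d=> t4
  t4 = (0 | 0)\{a} → stopped
Executing cc from P (initial set {s0}):
  after c @ step 1: {s1}
  after c @ step 2: {s2}
  ✓ P
Executing cc from Q (initial set {t0}):
  after c @ step 1: {t1}
  after c @ step 2: ∅  — Q cannot continue

cc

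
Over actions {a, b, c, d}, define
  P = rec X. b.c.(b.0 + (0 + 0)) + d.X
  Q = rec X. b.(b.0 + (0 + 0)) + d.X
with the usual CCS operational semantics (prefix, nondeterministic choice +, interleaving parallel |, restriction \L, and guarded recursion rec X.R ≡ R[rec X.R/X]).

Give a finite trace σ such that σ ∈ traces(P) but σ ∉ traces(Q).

P's transition system — 4 states:
  p0 = rec X. b.c.(b.0 + (0 + 0)) + d.X | --b--▸ p1, --d--▸ p0
  p1 = c.(b.0 + (0 + 0)) | --c--▸ p2
  p2 = b.0 + (0 + 0) | --b--▸ p3
  p3 = 0 | ∅
Q's transition system — 3 states:
  q0 = rec X. b.(b.0 + (0 + 0)) + d.X | --b--▸ q1, --d--▸ q0
  q1 = b.0 + (0 + 0) | --b--▸ q2
  q2 = 0 | ∅
Run σ = ⟨bc⟩ on P: start {p0}
  after b @ step 1: {p1}
  after c @ step 2: {p2}
  ✓ P
Run σ = ⟨bc⟩ on Q: start {q0}
  after b @ step 1: {q1}
  after c @ step 2: no successor for Q

bc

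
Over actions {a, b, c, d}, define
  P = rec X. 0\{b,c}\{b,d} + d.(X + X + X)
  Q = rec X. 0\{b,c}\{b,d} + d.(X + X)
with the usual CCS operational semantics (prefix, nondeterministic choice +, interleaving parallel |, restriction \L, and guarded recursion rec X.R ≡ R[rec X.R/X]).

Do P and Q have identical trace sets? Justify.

trace-equivalent

P's transition system — 2 states:
  m0 = rec X. 0\{b,c}\{b,d} + d.(X + X + X) ⊢ —d→ m1
  m1 = (rec X. 0\{b,c}\{b,d} + d.(X + X + X)) + (rec X. 0\{b,c}\{b,d} + d.(X + X + X)) + (rec X. 0\{b,c}\{b,d} + d.(X + X + X)) ⊢ —d→ m1
Q's transition system — 2 states:
  n0 = rec X. 0\{b,c}\{b,d} + d.(X + X) ⊢ —d→ n1
  n1 = (rec X. 0\{b,c}\{b,d} + d.(X + X)) + (rec X. 0\{b,c}\{b,d} + d.(X + X)) ⊢ —d→ n1
Partition-refinement fixed point:
  B0 = {m0, m1, n0, n1}
m0 ∈ B0, n0 ∈ B0 → same block
Bisimilar ⇒ trace-equivalent.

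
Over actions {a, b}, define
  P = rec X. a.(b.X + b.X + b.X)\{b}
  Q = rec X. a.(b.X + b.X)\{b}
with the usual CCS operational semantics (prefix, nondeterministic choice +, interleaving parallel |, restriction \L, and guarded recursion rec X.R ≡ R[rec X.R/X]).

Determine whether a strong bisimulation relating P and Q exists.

LTS(P): 2 reachable states
  u0 = rec X. a.(b.X + b.X + b.X)\{b} :: —a→ u1
  u1 = (b.(rec X. a.(b.X + b.X + b.X)\{b}) + b.(rec X. a.(b.X + b.X + b.X)\{b}) + b.(rec X. a.(b.X + b.X + b.X)\{b}))\{b} :: ∅
LTS(Q): 2 reachable states
  v0 = rec X. a.(b.X + b.X)\{b} :: —a→ v1
  v1 = (b.(rec X. a.(b.X + b.X)\{b}) + b.(rec X. a.(b.X + b.X)\{b}))\{b} :: ∅
Partition-refinement fixed point:
  B0 = {u0, v0}
  B1 = {u1, v1}
u0 ∈ B0, v0 ∈ B0 → same block

bisimilar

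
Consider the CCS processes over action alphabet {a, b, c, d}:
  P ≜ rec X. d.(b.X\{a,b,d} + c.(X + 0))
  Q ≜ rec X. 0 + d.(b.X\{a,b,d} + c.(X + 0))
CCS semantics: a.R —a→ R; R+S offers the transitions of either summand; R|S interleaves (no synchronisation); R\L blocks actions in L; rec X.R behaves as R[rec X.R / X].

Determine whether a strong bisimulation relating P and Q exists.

bisimilar

Reachable graph of P (4 states):
  m0 = rec X. d.(b.X\{a,b,d} + c.(X + 0)) has moves -d-> m1
  m1 = b.(rec X. d.(b.X\{a,b,d} + c.(X + 0)))\{a,b,d} + c.((rec X. d.(b.X\{a,b,d} + c.(X + 0))) + 0) has moves -b-> m2, -c-> m3
  m2 = (rec X. d.(b.X\{a,b,d} + c.(X + 0)))\{a,b,d} has moves stopped
  m3 = (rec X. d.(b.X\{a,b,d} + c.(X + 0))) + 0 has moves -d-> m1
Reachable graph of Q (4 states):
  n0 = rec X. 0 + d.(b.X\{a,b,d} + c.(X + 0)) has moves -d-> n1
  n1 = b.(rec X. 0 + d.(b.X\{a,b,d} + c.(X + 0)))\{a,b,d} + c.((rec X. 0 + d.(b.X\{a,b,d} + c.(X + 0))) + 0) has moves -b-> n2, -c-> n3
  n2 = (rec X. 0 + d.(b.X\{a,b,d} + c.(X + 0)))\{a,b,d} has moves stopped
  n3 = (rec X. 0 + d.(b.X\{a,b,d} + c.(X + 0))) + 0 has moves -d-> n1
Bisimilarity quotient blocks:
  B0 = {m0, m3, n0, n3}
  B1 = {m1, n1}
  B2 = {m2, n2}
m0 ∈ B0, n0 ∈ B0 → same block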